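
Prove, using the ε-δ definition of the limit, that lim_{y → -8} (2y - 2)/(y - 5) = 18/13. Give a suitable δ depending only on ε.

δ = min(13/2, (169/16)ε)

Fix ε > 0. We want δ > 0 with 0 < |y + 8| < δ ⇒ |(2y - 2)/(y - 5) − (18/13)| < ε.
Combining over a common denominator, (2y - 2)/(y - 5) − (18/13) = [(2y - 2)·(-13) − (-18)·(y - 5)] / [(-13)·(y - 5)] = -8(y + 8) / ((-13)(y - 5)).
So |(2y - 2)/(y - 5) − (18/13)| = 8|y + 8| / (13·|y − 5|).
Require δ ≤ 13/2, so |y − 5| ≥ |-13| − |y + 8| > 13 − 13/2 = 13/2.
Hence |(2y - 2)/(y - 5) − (18/13)| < 8|y + 8|/(13·(13/2)) = (16/169)|y + 8|, which is < ε once |y + 8| < (169/16)ε.
Take δ = min(13/2, (169/16)ε). Then 0 < |y + 8| < δ forces both bounds, so |(2y - 2)/(y - 5) − (18/13)| < ε.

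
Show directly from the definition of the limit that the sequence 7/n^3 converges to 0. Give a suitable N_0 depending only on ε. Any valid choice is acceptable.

Suppose ε > 0. For n ≥ 1, |7/n^3 − 0| = 7/n^3.
7/n^3 < ε ⇔ n^3 > 7/ε ⇔ n > (7/ε)^{1/3}.
Take N_0 = (7/ε)^{1/3}. Then n > N_0 implies 7/n^3 < ε.

N_0 = (7/ε)^{1/3}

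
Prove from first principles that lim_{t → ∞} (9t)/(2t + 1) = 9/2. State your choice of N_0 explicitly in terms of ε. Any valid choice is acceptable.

N_0 = (9/4)/ε

Suppose ε > 0. We seek N_0 > 0 such that t > N_0 implies |(9t)/(2t + 1) − (9/2)| < ε.
(9t)/(2t + 1) − (9/2) = (2(9t) − 9(2t + 1)) / (2(2t + 1)) = -9/(2(2t + 1)).
For t > 0 we have 2t + 1 > 2t, so |(9t)/(2t + 1) − (9/2)| = 9/(2(2t + 1)) < 9/(2·2t) = (9/4)/t.
Thus |(9t)/(2t + 1) − (9/2)| < ε whenever t > (9/4)/ε.
Take N_0 = (9/4)/ε. If t > N_0 then |(9t)/(2t + 1) − (9/2)| < (9/4)/t < ε.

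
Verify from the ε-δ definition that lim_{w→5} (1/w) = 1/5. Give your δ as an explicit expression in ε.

Fix ε > 0. We seek δ > 0 such that 0 < |w − 5| < δ implies |1/w − (1/5)| < ε.
|1/w − (1/5)| = |5 − w|/(5·|w|) = |w − 5|/(5|w|).
Restrict δ ≤ 5/2. Then |w − 5| < 5/2 gives |w| > 5/2, so 5|w| > 25/2.
Then |1/w − (1/5)| < |w − 5|/(25/2), which is < ε when |w − 5| < (25/2)ε.
Take δ = min(5/2, (25/2)ε). Then 0 < |w − 5| < δ gives both |w − 5| < 5/2 and |w − 5| < (25/2)ε, so |1/w − (1/5)| < ε.

δ = min(5/2, (25/2)ε)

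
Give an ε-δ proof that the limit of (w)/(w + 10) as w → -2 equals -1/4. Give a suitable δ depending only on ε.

δ = min(4, (16/5)ε)

Fix ε > 0. We want δ > 0 with 0 < |w + 2| < δ ⇒ |(w)/(w + 10) + 1/4| < ε.
Combining over a common denominator, (w)/(w + 10) + 1/4 = [(w)·8 − (-2)·(w + 10)] / [8·(w + 10)] = 10(w + 2) / (8(w + 10)).
So |(w)/(w + 10) + 1/4| = 10|w + 2| / (8·|w + 10|).
Require δ ≤ 4, so |w + 10| ≥ |8| − |w + 2| > 8 − 4 = 4.
Hence |(w)/(w + 10) + 1/4| < 10|w + 2|/(8·4) = (5/16)|w + 2|, which is < ε once |w + 2| < (16/5)ε.
Take δ = min(4, (16/5)ε). Then 0 < |w + 2| < δ forces both bounds, so |(w)/(w + 10) + 1/4| < ε.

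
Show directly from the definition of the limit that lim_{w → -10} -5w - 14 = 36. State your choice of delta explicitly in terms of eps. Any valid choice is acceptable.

Let eps > 0 be given. We need delta > 0 so that 0 < |w + 10| < delta implies |(-5w - 14) − 36| < eps.
Since (-5w - 14) − 36 = -5(w + 10), we have |(-5w - 14) − 36| = 5|w + 10|.
So 5|w + 10| < eps exactly when |w + 10| < eps/5.
Choosing delta = eps/5 gives |(-5w - 14) − 36| = 5|w + 10| < eps whenever |w + 10| < delta.

delta = eps/5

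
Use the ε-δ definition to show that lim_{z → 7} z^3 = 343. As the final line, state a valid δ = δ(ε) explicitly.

Suppose ε > 0. We seek δ > 0 with 0 < |z − 7| < δ ⇒ |z^3 − 343| < ε.
Factor: z^3 − 343 = (z − 7)(z^2 + 7z + 49), so |z^3 − 343| = |z − 7|·|z^2 + 7z + 49|.
Impose δ ≤ 1 so that |z| < 8; then |z^2 + 7z + 49| ≤ 169.
Hence |z^3 − 343| ≤ 169|z − 7|, which is < ε once |z − 7| < ε/169.
Take δ = min(1, ε/169). If 0 < |z − 7| < δ then both bounds hold and |z^3 − 343| ≤ 169|z − 7| < 169·(ε/169) = ε.

δ = min(1, ε/169)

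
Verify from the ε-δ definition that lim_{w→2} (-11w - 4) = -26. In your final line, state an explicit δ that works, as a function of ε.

δ = ε/11

Let ε > 0. We need δ > 0 so that 0 < |w − 2| < δ implies |(-11w - 4) + 26| < ε.
Since (-11w - 4) + 26 = -11(w − 2), we have |(-11w - 4) + 26| = 11|w − 2|.
Thus it suffices that |w − 2| < ε/11.
Take δ = ε/11. If 0 < |w − 2| < δ then |(-11w - 4) + 26| = 11|w − 2| < 11·(ε/11) = ε.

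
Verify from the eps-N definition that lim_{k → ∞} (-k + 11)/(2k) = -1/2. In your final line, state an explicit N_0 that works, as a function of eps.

N_0 = (11/2)/eps

Let eps > 0 be given. For k ≥ 1, |(-k + 11)/(2k) + 1/2| = |22|/(2(2k)) = 22/(2(2k)).
Since 2k ≥ 2k for k ≥ 1, this is ≤ 22/(2·2k) = (11/2)/k.
So |(-k + 11)/(2k) + 1/2| < eps whenever k > (11/2)/eps.
Take N_0 = (11/2)/eps. If k > N_0 then |(-k + 11)/(2k) + 1/2| ≤ (11/2)/k < eps.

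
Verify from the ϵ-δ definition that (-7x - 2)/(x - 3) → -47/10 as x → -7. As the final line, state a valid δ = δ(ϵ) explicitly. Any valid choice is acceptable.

δ = min(5, (50/23)ϵ)

Let ϵ > 0 be given. We want δ > 0 with 0 < |x + 7| < δ ⇒ |(-7x - 2)/(x - 3) + 47/10| < ϵ.
Combining over a common denominator, (-7x - 2)/(x - 3) + 47/10 = [(-7x - 2)·(-10) − 47·(x - 3)] / [(-10)·(x - 3)] = 23(x + 7) / ((-10)(x - 3)).
So |(-7x - 2)/(x - 3) + 47/10| = 23|x + 7| / (10·|x − 3|).
Restrict δ ≤ 5. Then |x + 7| < 5 gives |x − 3| = |(x + 7) + (-10)| ≥ 10 − 5 = 5.
Hence |(-7x - 2)/(x - 3) + 47/10| < 23|x + 7|/(10·5) = (23/50)|x + 7|, which is < ϵ once |x + 7| < (50/23)ϵ.
Take δ = min(5, (50/23)ϵ). Then 0 < |x + 7| < δ forces both bounds, so |(-7x - 2)/(x - 3) + 47/10| < ϵ.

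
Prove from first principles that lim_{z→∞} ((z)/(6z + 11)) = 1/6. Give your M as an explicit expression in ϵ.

Let ϵ > 0 be given. We seek M > 0 such that z > M implies |(z)/(6z + 11) − (1/6)| < ϵ.
(z)/(6z + 11) − (1/6) = (6(z) − (6z + 11)) / (6(6z + 11)) = -11/(6(6z + 11)).
For z > 0 we have 6z + 11 > 6z, so |(z)/(6z + 11) − (1/6)| = 11/(6(6z + 11)) < 11/(6·6z) = (11/36)/z.
Thus |(z)/(6z + 11) − (1/6)| < ϵ whenever z > (11/36)/ϵ.
Take M = (11/36)/ϵ. If z > M then |(z)/(6z + 11) − (1/6)| < (11/36)/z < ϵ.

M = (11/36)/ϵ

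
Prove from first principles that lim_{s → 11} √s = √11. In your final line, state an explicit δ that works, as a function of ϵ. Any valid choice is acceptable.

δ = min(11, √11·ϵ)

Suppose ϵ > 0. We want δ > 0 such that 0 < |s − 11| < δ implies |√s − √11| < ϵ.
Rationalise: √s − √11 = (s − 11)/(√s + √11), so |√s − √11| = |s − 11|/(√s + √11).
Restrict δ ≤ 11 so that |s − 11| < 11 forces s > 0, and then √s + √11 > √11.
Hence |√s − √11| < |s − 11|/√11, which is < ϵ once |s − 11| < √11·ϵ.
Take δ = min(11, √11·ϵ). If 0 < |s − 11| < δ then s > 0 and |√s − √11| < |s − 11|/√11 < ϵ.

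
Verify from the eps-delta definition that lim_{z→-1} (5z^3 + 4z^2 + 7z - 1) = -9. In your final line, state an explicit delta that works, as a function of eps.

Let eps > 0. We want delta > 0 such that 0 < |z + 1| < delta implies |(5z^3 + 4z^2 + 7z - 1) + 9| < eps.
(5z^3 + 4z^2 + 7z - 1) + 9 = 5z^3 + 4z^2 + 7z + 8 = (z + 1)(5z^2 - z + 8).
So |(5z^3 + 4z^2 + 7z - 1) + 9| = |z + 1|·|5z^2 - z + 8|.
Require delta ≤ 1. Then |z + 1| < 1 gives |z| < 2, and by the triangle inequality |5z^2 - z + 8| ≤ 5·2^2 + 2 + 8 = 30.
Hence |(5z^3 + 4z^2 + 7z - 1) + 9| ≤ 30|z + 1| < eps provided |z + 1| < eps/30.
Choosing delta = min(1, eps/30) ensures both conditions, hence |(5z^3 + 4z^2 + 7z - 1) + 9| < eps.

delta = min(1, eps/30)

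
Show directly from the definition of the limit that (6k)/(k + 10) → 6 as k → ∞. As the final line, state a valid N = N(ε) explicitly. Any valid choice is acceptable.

N = 60/ε

Let ε > 0 be given. For k ≥ 1, |(6k)/(k + 10) − 6| = |-60|/((k + 10)) = 60/((k + 10)).
Since k + 10 ≥ k for k ≥ 1, this is ≤ 60/(k) = 60/k.
So |(6k)/(k + 10) − 6| < ε whenever k > 60/ε.
Take N = 60/ε. If k > N then |(6k)/(k + 10) − 6| ≤ 60/k < ε.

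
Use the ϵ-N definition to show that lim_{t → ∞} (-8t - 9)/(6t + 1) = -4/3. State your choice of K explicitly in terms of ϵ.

K = (23/18)/ϵ

Fix ϵ > 0. We seek K > 0 such that t > K implies |(-8t - 9)/(6t + 1) + 4/3| < ϵ.
(-8t - 9)/(6t + 1) + 4/3 = (6(-8t - 9) − (-8)(6t + 1)) / (6(6t + 1)) = -46/(6(6t + 1)).
For t > 0 we have 6t + 1 > 6t, so |(-8t - 9)/(6t + 1) + 4/3| = 46/(6(6t + 1)) < 46/(6·6t) = (23/18)/t.
Thus |(-8t - 9)/(6t + 1) + 4/3| < ϵ whenever t > (23/18)/ϵ.
Take K = (23/18)/ϵ. If t > K then |(-8t - 9)/(6t + 1) + 4/3| < (23/18)/t < ϵ.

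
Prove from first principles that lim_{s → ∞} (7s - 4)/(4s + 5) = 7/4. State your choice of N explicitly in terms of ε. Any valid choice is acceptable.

Let ε > 0 be given. We seek N > 0 such that s > N implies |(7s - 4)/(4s + 5) − (7/4)| < ε.
(7s - 4)/(4s + 5) − (7/4) = (4(7s - 4) − 7(4s + 5)) / (4(4s + 5)) = -51/(4(4s + 5)).
For s > 0 we have 4s + 5 > 4s, so |(7s - 4)/(4s + 5) − (7/4)| = 51/(4(4s + 5)) < 51/(4·4s) = (51/16)/s.
Thus |(7s - 4)/(4s + 5) − (7/4)| < ε whenever s > (51/16)/ε.
Take N = (51/16)/ε. If s > N then |(7s - 4)/(4s + 5) − (7/4)| < (51/16)/s < ε.

N = (51/16)/ε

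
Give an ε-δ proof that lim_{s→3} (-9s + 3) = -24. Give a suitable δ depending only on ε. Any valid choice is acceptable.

δ = ε/9

Suppose ε > 0. We need δ > 0 so that 0 < |s − 3| < δ implies |(-9s + 3) + 24| < ε.
|(-9s + 3) + 24| = |-9s + 27| = 9|s − 3|.
So 9|s − 3| < ε exactly when |s − 3| < ε/9.
Choosing δ = ε/9 gives |(-9s + 3) + 24| = 9|s − 3| < ε whenever |s − 3| < δ.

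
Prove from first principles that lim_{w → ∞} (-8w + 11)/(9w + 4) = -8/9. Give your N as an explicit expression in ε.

N = (131/81)/ε

Fix ε > 0. We seek N > 0 such that w > N implies |(-8w + 11)/(9w + 4) + 8/9| < ε.
(-8w + 11)/(9w + 4) + 8/9 = (9(-8w + 11) − (-8)(9w + 4)) / (9(9w + 4)) = 131/(9(9w + 4)).
For w > 0 we have 9w + 4 > 9w, so |(-8w + 11)/(9w + 4) + 8/9| = 131/(9(9w + 4)) < 131/(9·9w) = (131/81)/w.
Thus |(-8w + 11)/(9w + 4) + 8/9| < ε whenever w > (131/81)/ε.
Take N = (131/81)/ε. If w > N then |(-8w + 11)/(9w + 4) + 8/9| < (131/81)/w < ε.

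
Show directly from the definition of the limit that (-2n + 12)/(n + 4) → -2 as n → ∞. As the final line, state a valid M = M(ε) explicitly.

Let ε > 0 be given. For n ≥ 1, |(-2n + 12)/(n + 4) + 2| = |20|/((n + 4)) = 20/((n + 4)).
Since n + 4 ≥ n for n ≥ 1, this is ≤ 20/(n) = 20/n.
So |(-2n + 12)/(n + 4) + 2| < ε whenever n > 20/ε.
Take M = 20/ε. If n > M then |(-2n + 12)/(n + 4) + 2| ≤ 20/n < ε.

M = 20/ε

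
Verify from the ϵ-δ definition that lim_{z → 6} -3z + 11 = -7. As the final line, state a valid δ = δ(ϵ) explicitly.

δ = ϵ/3

Suppose ϵ > 0. We need δ > 0 so that 0 < |z − 6| < δ implies |(-3z + 11) + 7| < ϵ.
Since (-3z + 11) + 7 = -3(z − 6), we have |(-3z + 11) + 7| = 3|z − 6|.
Thus it suffices that |z − 6| < ϵ/3.
Choosing δ = ϵ/3 gives |(-3z + 11) + 7| = 3|z − 6| < ϵ whenever |z − 6| < δ.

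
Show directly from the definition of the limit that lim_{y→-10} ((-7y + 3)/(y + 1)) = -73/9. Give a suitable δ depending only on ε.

δ = min(9/2, (81/20)ε)

Fix ε > 0. We want δ > 0 with 0 < |y + 10| < δ ⇒ |(-7y + 3)/(y + 1) + 73/9| < ε.
Combining over a common denominator, (-7y + 3)/(y + 1) + 73/9 = [(-7y + 3)·(-9) − 73·(y + 1)] / [(-9)·(y + 1)] = -10(y + 10) / ((-9)(y + 1)).
So |(-7y + 3)/(y + 1) + 73/9| = 10|y + 10| / (9·|y + 1|).
Require δ ≤ 9/2, so |y + 1| ≥ |-9| − |y + 10| > 9 − 9/2 = 9/2.
Hence |(-7y + 3)/(y + 1) + 73/9| < 10|y + 10|/(9·(9/2)) = (20/81)|y + 10|, which is < ε once |y + 10| < (81/20)ε.
Take δ = min(9/2, (81/20)ε). Then 0 < |y + 10| < δ forces both bounds, so |(-7y + 3)/(y + 1) + 73/9| < ε.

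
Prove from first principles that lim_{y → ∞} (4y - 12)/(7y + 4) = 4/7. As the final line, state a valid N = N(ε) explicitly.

N = (100/49)/ε

Suppose ε > 0. We seek N > 0 such that y > N implies |(4y - 12)/(7y + 4) − (4/7)| < ε.
(4y - 12)/(7y + 4) − (4/7) = (7(4y - 12) − 4(7y + 4)) / (7(7y + 4)) = -100/(7(7y + 4)).
For y > 0 we have 7y + 4 > 7y, so |(4y - 12)/(7y + 4) − (4/7)| = 100/(7(7y + 4)) < 100/(7·7y) = (100/49)/y.
Thus |(4y - 12)/(7y + 4) − (4/7)| < ε whenever y > (100/49)/ε.
Take N = (100/49)/ε. If y > N then |(4y - 12)/(7y + 4) − (4/7)| < (100/49)/y < ε.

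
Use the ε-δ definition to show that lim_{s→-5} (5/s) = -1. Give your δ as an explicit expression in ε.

δ = min(5/2, (5/2)ε)

Let ε > 0. We seek δ > 0 such that 0 < |s + 5| < δ implies |5/s + 1| < ε.
|5/s + 1| = 5·|-5 − s|/(5·|s|) = 5|s + 5|/(5|s|).
Restrict δ ≤ 5/2. Then |s + 5| < 5/2 gives |s| > 5/2, so 5|s| > 25/2.
Then |5/s + 1| < 5|s + 5|/(25/2), which is < ε when |s + 5| < (5/2)ε.
Take δ = min(5/2, (5/2)ε). Then 0 < |s + 5| < δ gives both |s + 5| < 5/2 and |s + 5| < (5/2)ε, so |5/s + 1| < ε.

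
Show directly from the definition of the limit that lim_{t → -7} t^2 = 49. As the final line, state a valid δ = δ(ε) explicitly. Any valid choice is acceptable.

Fix ε > 0. We seek δ > 0 with 0 < |t + 7| < δ ⇒ |t^2 − 49| < ε.
Factor: t^2 − 49 = (t + 7)(t - 7), so |t^2 − 49| = |t + 7|·|t - 7|.
Impose δ ≤ 1 so that |t| < 8; then |t - 7| ≤ 15.
Hence |t^2 − 49| ≤ 15|t + 7|, which is < ε once |t + 7| < ε/15.
Take δ = min(1, ε/15). If 0 < |t + 7| < δ then both bounds hold and |t^2 − 49| ≤ 15|t + 7| < 15·(ε/15) = ε.

δ = min(1, ε/15)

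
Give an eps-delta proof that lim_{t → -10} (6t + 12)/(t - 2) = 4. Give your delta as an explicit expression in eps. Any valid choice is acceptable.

delta = min(6, 3eps)

Let eps > 0. We want delta > 0 with 0 < |t + 10| < delta ⇒ |(6t + 12)/(t - 2) − 4| < eps.
Combining over a common denominator, (6t + 12)/(t - 2) − 4 = [(6t + 12)·(-12) − (-48)·(t - 2)] / [(-12)·(t - 2)] = -24(t + 10) / ((-12)(t - 2)).
So |(6t + 12)/(t - 2) − 4| = 24|t + 10| / (12·|t − 2|).
Require delta ≤ 6, so |t − 2| ≥ |-12| − |t + 10| > 12 − 6 = 6.
Hence |(6t + 12)/(t - 2) − 4| < 24|t + 10|/(12·6) = (1/3)|t + 10|, which is < eps once |t + 10| < 3eps.
Take delta = min(6, 3eps). Then 0 < |t + 10| < delta forces both bounds, so |(6t + 12)/(t - 2) − 4| < eps.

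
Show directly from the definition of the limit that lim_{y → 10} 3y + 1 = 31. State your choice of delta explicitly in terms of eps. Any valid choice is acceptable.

delta = eps/3

Let eps > 0 be given. We need delta > 0 so that 0 < |y − 10| < delta implies |(3y + 1) − 31| < eps.
Since (3y + 1) − 31 = 3(y − 10), we have |(3y + 1) − 31| = 3|y − 10|.
So 3|y − 10| < eps exactly when |y − 10| < eps/3.
Choosing delta = eps/3 gives |(3y + 1) − 31| = 3|y − 10| < eps whenever |y − 10| < delta.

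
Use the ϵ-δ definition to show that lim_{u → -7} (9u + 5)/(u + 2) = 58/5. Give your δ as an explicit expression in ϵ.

Fix ϵ > 0. We want δ > 0 with 0 < |u + 7| < δ ⇒ |(9u + 5)/(u + 2) − (58/5)| < ϵ.
Combining over a common denominator, (9u + 5)/(u + 2) − (58/5) = [(9u + 5)·(-5) − (-58)·(u + 2)] / [(-5)·(u + 2)] = 13(u + 7) / ((-5)(u + 2)).
So |(9u + 5)/(u + 2) − (58/5)| = 13|u + 7| / (5·|u + 2|).
Restrict δ ≤ 5/2. Then |u + 7| < 5/2 gives |u + 2| = |(u + 7) + (-5)| ≥ 5 − 5/2 = 5/2.
Hence |(9u + 5)/(u + 2) − (58/5)| < 13|u + 7|/(5·(5/2)) = (26/25)|u + 7|, which is < ϵ once |u + 7| < (25/26)ϵ.
Take δ = min(5/2, (25/26)ϵ). Then 0 < |u + 7| < δ forces both bounds, so |(9u + 5)/(u + 2) − (58/5)| < ϵ.

δ = min(5/2, (25/26)ϵ)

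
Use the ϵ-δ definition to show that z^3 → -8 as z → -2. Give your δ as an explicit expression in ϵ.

Fix ϵ > 0. We seek δ > 0 with 0 < |z + 2| < δ ⇒ |z^3 + 8| < ϵ.
Factor: z^3 + 8 = (z + 2)(z^2 - 2z + 4), so |z^3 + 8| = |z + 2|·|z^2 - 2z + 4|.
Impose δ ≤ 1 so that |z| < 3; then |z^2 - 2z + 4| ≤ 19.
Hence |z^3 + 8| ≤ 19|z + 2|, which is < ϵ once |z + 2| < ϵ/19.
Take δ = min(1, ϵ/19). If 0 < |z + 2| < δ then both bounds hold and |z^3 + 8| ≤ 19|z + 2| < 19·(ϵ/19) = ϵ.

δ = min(1, ϵ/19)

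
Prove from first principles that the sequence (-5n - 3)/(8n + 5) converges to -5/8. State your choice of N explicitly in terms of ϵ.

N = (1/64)/ϵ

Suppose ϵ > 0. For n ≥ 1, |(-5n - 3)/(8n + 5) + 5/8| = |1|/(8(8n + 5)) = 1/(8(8n + 5)).
Since 8n + 5 ≥ 8n for n ≥ 1, this is ≤ 1/(8·8n) = (1/64)/n.
So |(-5n - 3)/(8n + 5) + 5/8| < ϵ whenever n > (1/64)/ϵ.
Take N = (1/64)/ϵ. If n > N then |(-5n - 3)/(8n + 5) + 5/8| ≤ (1/64)/n < ϵ.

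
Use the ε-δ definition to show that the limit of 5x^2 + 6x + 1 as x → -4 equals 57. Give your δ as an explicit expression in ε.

δ = min(2, ε/44)

Suppose ε > 0. We want δ > 0 such that 0 < |x + 4| < δ implies |(5x^2 + 6x + 1) − 57| < ε.
(5x^2 + 6x + 1) − 57 = 5x^2 + 6x - 56 = (x + 4)(5x - 14).
So |(5x^2 + 6x + 1) − 57| = |x + 4|·|5x - 14|.
Assume first that |x + 4| < 2, so |x| < 6. Then |5x - 14| ≤ 5·6 + 14 = 44.
Hence |(5x^2 + 6x + 1) − 57| ≤ 44|x + 4| < ε provided |x + 4| < ε/44.
Take δ = min(2, ε/44). Then 0 < |x + 4| < δ gives both |x + 4| < 2 and |x + 4| < ε/44, so |(5x^2 + 6x + 1) − 57| < ε.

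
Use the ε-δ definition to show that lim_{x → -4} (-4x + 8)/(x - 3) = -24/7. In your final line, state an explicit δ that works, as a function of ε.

Let ε > 0 be given. We want δ > 0 with 0 < |x + 4| < δ ⇒ |(-4x + 8)/(x - 3) + 24/7| < ε.
Combining over a common denominator, (-4x + 8)/(x - 3) + 24/7 = [(-4x + 8)·(-7) − 24·(x - 3)] / [(-7)·(x - 3)] = 4(x + 4) / ((-7)(x - 3)).
So |(-4x + 8)/(x - 3) + 24/7| = 4|x + 4| / (7·|x − 3|).
Require δ ≤ 7/2, so |x − 3| ≥ |-7| − |x + 4| > 7 − 7/2 = 7/2.
Hence |(-4x + 8)/(x - 3) + 24/7| < 4|x + 4|/(7·(7/2)) = (8/49)|x + 4|, which is < ε once |x + 4| < (49/8)ε.
Take δ = min(7/2, (49/8)ε). Then 0 < |x + 4| < δ forces both bounds, so |(-4x + 8)/(x - 3) + 24/7| < ε.

δ = min(7/2, (49/8)ε)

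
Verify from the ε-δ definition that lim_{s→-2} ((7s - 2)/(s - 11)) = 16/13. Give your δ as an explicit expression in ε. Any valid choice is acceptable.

δ = min(13/2, (169/150)ε)

Suppose ε > 0. We want δ > 0 with 0 < |s + 2| < δ ⇒ |(7s - 2)/(s - 11) − (16/13)| < ε.
Combining over a common denominator, (7s - 2)/(s - 11) − (16/13) = [(7s - 2)·(-13) − (-16)·(s - 11)] / [(-13)·(s - 11)] = -75(s + 2) / ((-13)(s - 11)).
So |(7s - 2)/(s - 11) − (16/13)| = 75|s + 2| / (13·|s − 11|).
Require δ ≤ 13/2, so |s − 11| ≥ |-13| − |s + 2| > 13 − 13/2 = 13/2.
Hence |(7s - 2)/(s - 11) − (16/13)| < 75|s + 2|/(13·(13/2)) = (150/169)|s + 2|, which is < ε once |s + 2| < (169/150)ε.
Take δ = min(13/2, (169/150)ε). Then 0 < |s + 2| < δ forces both bounds, so |(7s - 2)/(s - 11) − (16/13)| < ε.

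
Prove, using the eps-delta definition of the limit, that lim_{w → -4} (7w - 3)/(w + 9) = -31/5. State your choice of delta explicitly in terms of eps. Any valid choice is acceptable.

delta = min(5/2, (25/132)eps)

Fix eps > 0. We want delta > 0 with 0 < |w + 4| < delta ⇒ |(7w - 3)/(w + 9) + 31/5| < eps.
Combining over a common denominator, (7w - 3)/(w + 9) + 31/5 = [(7w - 3)·5 − (-31)·(w + 9)] / [5·(w + 9)] = 66(w + 4) / (5(w + 9)).
So |(7w - 3)/(w + 9) + 31/5| = 66|w + 4| / (5·|w + 9|).
Require delta ≤ 5/2, so |w + 9| ≥ |5| − |w + 4| > 5 − 5/2 = 5/2.
Hence |(7w - 3)/(w + 9) + 31/5| < 66|w + 4|/(5·(5/2)) = (132/25)|w + 4|, which is < eps once |w + 4| < (25/132)eps.
Take delta = min(5/2, (25/132)eps). Then 0 < |w + 4| < delta forces both bounds, so |(7w - 3)/(w + 9) + 31/5| < eps.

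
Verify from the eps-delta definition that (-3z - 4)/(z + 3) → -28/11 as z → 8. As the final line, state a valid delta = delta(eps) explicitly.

Let eps > 0. We want delta > 0 with 0 < |z − 8| < delta ⇒ |(-3z - 4)/(z + 3) + 28/11| < eps.
Combining over a common denominator, (-3z - 4)/(z + 3) + 28/11 = [(-3z - 4)·11 − (-28)·(z + 3)] / [11·(z + 3)] = -5(z − 8) / (11(z + 3)).
So |(-3z - 4)/(z + 3) + 28/11| = 5|z − 8| / (11·|z + 3|).
Restrict delta ≤ 11/2. Then |z − 8| < 11/2 gives |z + 3| = |(z − 8) + 11| ≥ 11 − 11/2 = 11/2.
Hence |(-3z - 4)/(z + 3) + 28/11| < 5|z − 8|/(11·(11/2)) = (10/121)|z − 8|, which is < eps once |z − 8| < (121/10)eps.
Take delta = min(11/2, (121/10)eps). Then 0 < |z − 8| < delta forces both bounds, so |(-3z - 4)/(z + 3) + 28/11| < eps.

delta = min(11/2, (121/10)eps)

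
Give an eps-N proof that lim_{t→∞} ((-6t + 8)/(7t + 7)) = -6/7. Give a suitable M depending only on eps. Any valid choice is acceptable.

M = 2/eps

Let eps > 0 be given. We seek M > 0 such that t > M implies |(-6t + 8)/(7t + 7) + 6/7| < eps.
(-6t + 8)/(7t + 7) + 6/7 = (7(-6t + 8) − (-6)(7t + 7)) / (7(7t + 7)) = 98/(7(7t + 7)).
For t > 0 we have 7t + 7 > 7t, so |(-6t + 8)/(7t + 7) + 6/7| = 98/(7(7t + 7)) < 98/(7·7t) = 2/t.
Thus |(-6t + 8)/(7t + 7) + 6/7| < eps whenever t > 2/eps.
Take M = 2/eps. If t > M then |(-6t + 8)/(7t + 7) + 6/7| < 2/t < eps.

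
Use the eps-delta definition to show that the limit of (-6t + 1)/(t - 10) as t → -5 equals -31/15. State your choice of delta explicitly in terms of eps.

Let eps > 0. We want delta > 0 with 0 < |t + 5| < delta ⇒ |(-6t + 1)/(t - 10) + 31/15| < eps.
Combining over a common denominator, (-6t + 1)/(t - 10) + 31/15 = [(-6t + 1)·(-15) − 31·(t - 10)] / [(-15)·(t - 10)] = 59(t + 5) / ((-15)(t - 10)).
So |(-6t + 1)/(t - 10) + 31/15| = 59|t + 5| / (15·|t − 10|).
Restrict delta ≤ 15/2. Then |t + 5| < 15/2 gives |t − 10| = |(t + 5) + (-15)| ≥ 15 − 15/2 = 15/2.
Hence |(-6t + 1)/(t - 10) + 31/15| < 59|t + 5|/(15·(15/2)) = (118/225)|t + 5|, which is < eps once |t + 5| < (225/118)eps.
Take delta = min(15/2, (225/118)eps). Then 0 < |t + 5| < delta forces both bounds, so |(-6t + 1)/(t - 10) + 31/15| < eps.

delta = min(15/2, (225/118)eps)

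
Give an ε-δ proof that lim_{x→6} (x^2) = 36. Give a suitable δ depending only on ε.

Suppose ε > 0. We seek δ > 0 with 0 < |x − 6| < δ ⇒ |x^2 − 36| < ε.
Factor: x^2 − 36 = (x − 6)(x + 6), so |x^2 − 36| = |x − 6|·|x + 6|.
Impose δ ≤ 1 so that |x| < 7; then |x + 6| ≤ 13.
Hence |x^2 − 36| ≤ 13|x − 6|, which is < ε once |x − 6| < ε/13.
Take δ = min(1, ε/13). If 0 < |x − 6| < δ then both bounds hold and |x^2 − 36| ≤ 13|x − 6| < 13·(ε/13) = ε.

δ = min(1, ε/13)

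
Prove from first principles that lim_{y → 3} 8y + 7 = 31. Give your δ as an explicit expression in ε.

δ = ε/8

Suppose ε > 0. We need δ > 0 so that 0 < |y − 3| < δ implies |(8y + 7) − 31| < ε.
Since (8y + 7) − 31 = 8(y − 3), we have |(8y + 7) − 31| = 8|y − 3|.
Thus it suffices that |y − 3| < ε/8.
Choosing δ = ε/8 gives |(8y + 7) − 31| = 8|y − 3| < ε whenever |y − 3| < δ.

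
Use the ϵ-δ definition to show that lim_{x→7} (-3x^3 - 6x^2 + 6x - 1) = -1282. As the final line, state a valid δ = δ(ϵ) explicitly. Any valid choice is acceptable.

δ = min(1, ϵ/591)

Fix ϵ > 0. We want δ > 0 such that 0 < |x − 7| < δ implies |(-3x^3 - 6x^2 + 6x - 1) + 1282| < ϵ.
(-3x^3 - 6x^2 + 6x - 1) + 1282 = -3x^3 - 6x^2 + 6x + 1281 = (x − 7)(-3x^2 - 27x - 183).
So |(-3x^3 - 6x^2 + 6x - 1) + 1282| = |x − 7|·|-3x^2 - 27x - 183|.
Assume first that |x − 7| < 1, so |x| < 8. Then |-3x^2 - 27x - 183| ≤ 3·8^2 + 27·8 + 183 = 591.
Hence |(-3x^3 - 6x^2 + 6x - 1) + 1282| ≤ 591|x − 7| < ϵ provided |x − 7| < ϵ/591.
Take δ = min(1, ϵ/591). Then 0 < |x − 7| < δ gives both |x − 7| < 1 and |x − 7| < ϵ/591, so |(-3x^3 - 6x^2 + 6x - 1) + 1282| < ϵ.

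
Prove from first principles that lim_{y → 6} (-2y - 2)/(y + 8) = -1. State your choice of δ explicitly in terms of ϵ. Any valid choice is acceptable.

Suppose ϵ > 0. We want δ > 0 with 0 < |y − 6| < δ ⇒ |(-2y - 2)/(y + 8) + 1| < ϵ.
Combining over a common denominator, (-2y - 2)/(y + 8) + 1 = [(-2y - 2)·14 − (-14)·(y + 8)] / [14·(y + 8)] = -14(y − 6) / (14(y + 8)).
So |(-2y - 2)/(y + 8) + 1| = 14|y − 6| / (14·|y + 8|).
Require δ ≤ 7, so |y + 8| ≥ |14| − |y − 6| > 14 − 7 = 7.
Hence |(-2y - 2)/(y + 8) + 1| < 14|y − 6|/(14·7) = (1/7)|y − 6|, which is < ϵ once |y − 6| < 7ϵ.
Take δ = min(7, 7ϵ). Then 0 < |y − 6| < δ forces both bounds, so |(-2y - 2)/(y + 8) + 1| < ϵ.

δ = min(7, 7ϵ)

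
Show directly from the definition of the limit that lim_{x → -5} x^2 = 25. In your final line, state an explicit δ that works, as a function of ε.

Let ε > 0 be given. We seek δ > 0 with 0 < |x + 5| < δ ⇒ |x^2 − 25| < ε.
Factor: x^2 − 25 = (x + 5)(x - 5), so |x^2 − 25| = |x + 5|·|x - 5|.
Impose δ ≤ 1 so that |x| < 6; then |x - 5| ≤ 11.
Hence |x^2 − 25| ≤ 11|x + 5|, which is < ε once |x + 5| < ε/11.
Take δ = min(1, ε/11). If 0 < |x + 5| < δ then both bounds hold and |x^2 − 25| ≤ 11|x + 5| < 11·(ε/11) = ε.

δ = min(1, ε/11)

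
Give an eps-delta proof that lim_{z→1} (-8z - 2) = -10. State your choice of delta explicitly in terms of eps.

Suppose eps > 0. We need delta > 0 so that 0 < |z − 1| < delta implies |(-8z - 2) + 10| < eps.
Since (-8z - 2) + 10 = -8(z − 1), we have |(-8z - 2) + 10| = 8|z − 1|.
Thus it suffices that |z − 1| < eps/8.
Take delta = eps/8. If 0 < |z − 1| < delta then |(-8z - 2) + 10| = 8|z − 1| < 8·(eps/8) = eps.

delta = eps/8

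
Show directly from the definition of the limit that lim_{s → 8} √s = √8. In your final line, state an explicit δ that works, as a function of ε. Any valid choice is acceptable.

Suppose ε > 0. We want δ > 0 such that 0 < |s − 8| < δ implies |√s − √8| < ε.
Rationalise: √s − √8 = (s − 8)/(√s + √8), so |√s − √8| = |s − 8|/(√s + √8).
Restrict δ ≤ 8 so that |s − 8| < 8 forces s > 0, and then √s + √8 > √8.
Hence |√s − √8| < |s − 8|/√8, which is < ε once |s − 8| < √8·ε.
Take δ = min(8, √8·ε). If 0 < |s − 8| < δ then s > 0 and |√s − √8| < |s − 8|/√8 < ε.

δ = min(8, √8·ε)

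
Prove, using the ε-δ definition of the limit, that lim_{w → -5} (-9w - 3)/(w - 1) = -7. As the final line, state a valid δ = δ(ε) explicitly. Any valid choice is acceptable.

Let ε > 0 be given. We want δ > 0 with 0 < |w + 5| < δ ⇒ |(-9w - 3)/(w - 1) + 7| < ε.
Combining over a common denominator, (-9w - 3)/(w - 1) + 7 = [(-9w - 3)·(-6) − 42·(w - 1)] / [(-6)·(w - 1)] = 12(w + 5) / ((-6)(w - 1)).
So |(-9w - 3)/(w - 1) + 7| = 12|w + 5| / (6·|w − 1|).
Require δ ≤ 3, so |w − 1| ≥ |-6| − |w + 5| > 6 − 3 = 3.
Hence |(-9w - 3)/(w - 1) + 7| < 12|w + 5|/(6·3) = (2/3)|w + 5|, which is < ε once |w + 5| < (3/2)ε.
Take δ = min(3, (3/2)ε). Then 0 < |w + 5| < δ forces both bounds, so |(-9w - 3)/(w - 1) + 7| < ε.

δ = min(3, (3/2)ε)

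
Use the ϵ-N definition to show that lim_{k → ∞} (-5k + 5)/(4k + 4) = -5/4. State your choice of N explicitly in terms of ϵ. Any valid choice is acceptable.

N = (5/2)/ϵ

Fix ϵ > 0. For k ≥ 1, |(-5k + 5)/(4k + 4) + 5/4| = |40|/(4(4k + 4)) = 40/(4(4k + 4)).
Since 4k + 4 ≥ 4k for k ≥ 1, this is ≤ 40/(4·4k) = (5/2)/k.
So |(-5k + 5)/(4k + 4) + 5/4| < ϵ whenever k > (5/2)/ϵ.
Take N = (5/2)/ϵ. If k > N then |(-5k + 5)/(4k + 4) + 5/4| ≤ (5/2)/k < ϵ.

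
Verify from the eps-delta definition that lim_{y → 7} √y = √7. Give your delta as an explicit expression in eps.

Fix eps > 0. We want delta > 0 such that 0 < |y − 7| < delta implies |√y − √7| < eps.
Rationalise: √y − √7 = (y − 7)/(√y + √7), so |√y − √7| = |y − 7|/(√y + √7).
Restrict delta ≤ 7 so that |y − 7| < 7 forces y > 0, and then √y + √7 > √7.
Hence |√y − √7| < |y − 7|/√7, which is < eps once |y − 7| < √7·eps.
Take delta = min(7, √7·eps). If 0 < |y − 7| < delta then y > 0 and |√y − √7| < |y − 7|/√7 < eps.

delta = min(7, √7·eps)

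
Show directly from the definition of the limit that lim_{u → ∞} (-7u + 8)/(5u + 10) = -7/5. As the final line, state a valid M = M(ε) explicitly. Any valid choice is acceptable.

Let ε > 0 be given. We seek M > 0 such that u > M implies |(-7u + 8)/(5u + 10) + 7/5| < ε.
(-7u + 8)/(5u + 10) + 7/5 = (5(-7u + 8) − (-7)(5u + 10)) / (5(5u + 10)) = 110/(5(5u + 10)).
For u > 0 we have 5u + 10 > 5u, so |(-7u + 8)/(5u + 10) + 7/5| = 110/(5(5u + 10)) < 110/(5·5u) = (22/5)/u.
Thus |(-7u + 8)/(5u + 10) + 7/5| < ε whenever u > (22/5)/ε.
Take M = (22/5)/ε. If u > M then |(-7u + 8)/(5u + 10) + 7/5| < (22/5)/u < ε.

M = (22/5)/ε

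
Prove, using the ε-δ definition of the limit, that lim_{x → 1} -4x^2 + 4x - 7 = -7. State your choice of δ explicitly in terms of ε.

δ = min(2, ε/12)

Let ε > 0 be given. We want δ > 0 such that 0 < |x − 1| < δ implies |(-4x^2 + 4x - 7) + 7| < ε.
(-4x^2 + 4x - 7) + 7 = -4x^2 + 4x = (x − 1)(-4x).
So |(-4x^2 + 4x - 7) + 7| = |x − 1|·|-4x|.
Assume first that |x − 1| < 2, so |x| < 3. Then |-4x| ≤ 4·3 = 12.
Hence |(-4x^2 + 4x - 7) + 7| ≤ 12|x − 1| < ε provided |x − 1| < ε/12.
Choosing δ = min(2, ε/12) ensures both conditions, hence |(-4x^2 + 4x - 7) + 7| < ε.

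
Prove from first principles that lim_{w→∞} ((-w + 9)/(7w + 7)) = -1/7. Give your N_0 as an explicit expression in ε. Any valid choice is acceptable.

N_0 = (10/7)/ε

Suppose ε > 0. We seek N_0 > 0 such that w > N_0 implies |(-w + 9)/(7w + 7) + 1/7| < ε.
(-w + 9)/(7w + 7) + 1/7 = (7(-w + 9) − (-1)(7w + 7)) / (7(7w + 7)) = 70/(7(7w + 7)).
For w > 0 we have 7w + 7 > 7w, so |(-w + 9)/(7w + 7) + 1/7| = 70/(7(7w + 7)) < 70/(7·7w) = (10/7)/w.
Thus |(-w + 9)/(7w + 7) + 1/7| < ε whenever w > (10/7)/ε.
Take N_0 = (10/7)/ε. If w > N_0 then |(-w + 9)/(7w + 7) + 1/7| < (10/7)/w < ε.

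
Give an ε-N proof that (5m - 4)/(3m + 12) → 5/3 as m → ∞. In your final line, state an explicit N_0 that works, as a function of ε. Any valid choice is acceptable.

N_0 = 8/ε

Let ε > 0 be given. For m ≥ 1, |(5m - 4)/(3m + 12) − (5/3)| = |-72|/(3(3m + 12)) = 72/(3(3m + 12)).
Since 3m + 12 ≥ 3m for m ≥ 1, this is ≤ 72/(3·3m) = 8/m.
So |(5m - 4)/(3m + 12) − (5/3)| < ε whenever m > 8/ε.
Take N_0 = 8/ε. If m > N_0 then |(5m - 4)/(3m + 12) − (5/3)| ≤ 8/m < ε.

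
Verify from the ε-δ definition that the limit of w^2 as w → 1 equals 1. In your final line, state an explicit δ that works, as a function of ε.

Suppose ε > 0. We seek δ > 0 with 0 < |w − 1| < δ ⇒ |w^2 − 1| < ε.
Factor: w^2 − 1 = (w − 1)(w + 1), so |w^2 − 1| = |w − 1|·|w + 1|.
Impose δ ≤ 2 so that |w| < 3; then |w + 1| ≤ 4.
Hence |w^2 − 1| ≤ 4|w − 1|, which is < ε once |w − 1| < ε/4.
Take δ = min(2, ε/4). If 0 < |w − 1| < δ then both bounds hold and |w^2 − 1| ≤ 4|w − 1| < 4·(ε/4) = ε.

δ = min(2, ε/4)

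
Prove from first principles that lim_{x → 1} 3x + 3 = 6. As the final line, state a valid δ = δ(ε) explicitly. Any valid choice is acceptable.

Let ε > 0 be given. We need δ > 0 so that 0 < |x − 1| < δ implies |(3x + 3) − 6| < ε.
|(3x + 3) − 6| = |3x - 3| = 3|x − 1|.
So 3|x − 1| < ε exactly when |x − 1| < ε/3.
Choosing δ = ε/3 gives |(3x + 3) − 6| = 3|x − 1| < ε whenever |x − 1| < δ.

δ = ε/3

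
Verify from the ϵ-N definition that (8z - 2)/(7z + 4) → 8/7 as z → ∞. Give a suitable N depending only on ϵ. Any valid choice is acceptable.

Suppose ϵ > 0. We seek N > 0 such that z > N implies |(8z - 2)/(7z + 4) − (8/7)| < ϵ.
(8z - 2)/(7z + 4) − (8/7) = (7(8z - 2) − 8(7z + 4)) / (7(7z + 4)) = -46/(7(7z + 4)).
For z > 0 we have 7z + 4 > 7z, so |(8z - 2)/(7z + 4) − (8/7)| = 46/(7(7z + 4)) < 46/(7·7z) = (46/49)/z.
Thus |(8z - 2)/(7z + 4) − (8/7)| < ϵ whenever z > (46/49)/ϵ.
Take N = (46/49)/ϵ. If z > N then |(8z - 2)/(7z + 4) − (8/7)| < (46/49)/z < ϵ.

N = (46/49)/ϵ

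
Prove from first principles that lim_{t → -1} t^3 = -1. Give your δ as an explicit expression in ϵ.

δ = min(1, ϵ/7)

Fix ϵ > 0. We seek δ > 0 with 0 < |t + 1| < δ ⇒ |t^3 + 1| < ϵ.
Factor: t^3 + 1 = (t + 1)(t^2 - t + 1), so |t^3 + 1| = |t + 1|·|t^2 - t + 1|.
Restrict δ ≤ 1. Then |t + 1| < 1 gives |t| < 2, so by the triangle inequality |t^2 - t + 1| ≤ 2^2 + 2 + 1 = 7.
Hence |t^3 + 1| ≤ 7|t + 1|, which is < ϵ once |t + 1| < ϵ/7.
Take δ = min(1, ϵ/7). If 0 < |t + 1| < δ then both bounds hold and |t^3 + 1| ≤ 7|t + 1| < 7·(ϵ/7) = ϵ.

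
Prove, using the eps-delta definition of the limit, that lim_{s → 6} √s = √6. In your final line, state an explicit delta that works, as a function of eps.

Let eps > 0 be given. We want delta > 0 such that 0 < |s − 6| < delta implies |√s − √6| < eps.
Rationalise: √s − √6 = (s − 6)/(√s + √6), so |√s − √6| = |s − 6|/(√s + √6).
Restrict delta ≤ 6 so that |s − 6| < 6 forces s > 0, and then √s + √6 > √6.
Hence |√s − √6| < |s − 6|/√6, which is < eps once |s − 6| < √6·eps.
Take delta = min(6, √6·eps). If 0 < |s − 6| < delta then s > 0 and |√s − √6| < |s − 6|/√6 < eps.

delta = min(6, √6·eps)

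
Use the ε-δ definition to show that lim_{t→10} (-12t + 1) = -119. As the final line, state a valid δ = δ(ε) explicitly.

δ = ε/12

Let ε > 0 be given. We need δ > 0 so that 0 < |t − 10| < δ implies |(-12t + 1) + 119| < ε.
Since (-12t + 1) + 119 = -12(t − 10), we have |(-12t + 1) + 119| = 12|t − 10|.
So 12|t − 10| < ε exactly when |t − 10| < ε/12.
Take δ = ε/12. If 0 < |t − 10| < δ then |(-12t + 1) + 119| = 12|t − 10| < 12·(ε/12) = ε.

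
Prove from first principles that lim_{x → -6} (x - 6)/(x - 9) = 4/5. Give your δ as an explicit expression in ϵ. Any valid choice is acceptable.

δ = min(15/2, (75/2)ϵ)

Let ϵ > 0 be given. We want δ > 0 with 0 < |x + 6| < δ ⇒ |(x - 6)/(x - 9) − (4/5)| < ϵ.
Combining over a common denominator, (x - 6)/(x - 9) − (4/5) = [(x - 6)·(-15) − (-12)·(x - 9)] / [(-15)·(x - 9)] = -3(x + 6) / ((-15)(x - 9)).
So |(x - 6)/(x - 9) − (4/5)| = 3|x + 6| / (15·|x − 9|).
Restrict δ ≤ 15/2. Then |x + 6| < 15/2 gives |x − 9| = |(x + 6) + (-15)| ≥ 15 − 15/2 = 15/2.
Hence |(x - 6)/(x - 9) − (4/5)| < 3|x + 6|/(15·(15/2)) = (2/75)|x + 6|, which is < ϵ once |x + 6| < (75/2)ϵ.
Take δ = min(15/2, (75/2)ϵ). Then 0 < |x + 6| < δ forces both bounds, so |(x - 6)/(x - 9) − (4/5)| < ϵ.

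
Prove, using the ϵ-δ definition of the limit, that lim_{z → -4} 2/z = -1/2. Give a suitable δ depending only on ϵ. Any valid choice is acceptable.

Let ϵ > 0. We seek δ > 0 such that 0 < |z + 4| < δ implies |2/z + 1/2| < ϵ.
|2/z + 1/2| = 2·|-4 − z|/(4·|z|) = 2|z + 4|/(4|z|).
Restrict δ ≤ 2. Then |z + 4| < 2 gives |z| > 2, so 4|z| > 8.
Then |2/z + 1/2| < 2|z + 4|/8, which is < ϵ when |z + 4| < 4ϵ.
Take δ = min(2, 4ϵ). Then 0 < |z + 4| < δ gives both |z + 4| < 2 and |z + 4| < 4ϵ, so |2/z + 1/2| < ϵ.

δ = min(2, 4ϵ)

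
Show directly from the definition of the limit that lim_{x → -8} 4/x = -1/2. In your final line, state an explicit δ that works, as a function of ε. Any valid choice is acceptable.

δ = min(4, 8ε)

Suppose ε > 0. We seek δ > 0 such that 0 < |x + 8| < δ implies |4/x + 1/2| < ε.
|4/x + 1/2| = 4·|-8 − x|/(8·|x|) = 4|x + 8|/(8|x|).
Restrict δ ≤ 4. Then |x + 8| < 4 gives |x| > 4, so 8|x| > 32.
Then |4/x + 1/2| < 4|x + 8|/32, which is < ε when |x + 8| < 8ε.
Take δ = min(4, 8ε). Then 0 < |x + 8| < δ gives both |x + 8| < 4 and |x + 8| < 8ε, so |4/x + 1/2| < ε.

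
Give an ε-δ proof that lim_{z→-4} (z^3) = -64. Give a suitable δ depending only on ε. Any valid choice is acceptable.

Let ε > 0 be given. We seek δ > 0 with 0 < |z + 4| < δ ⇒ |z^3 + 64| < ε.
Factor: z^3 + 64 = (z + 4)(z^2 - 4z + 16), so |z^3 + 64| = |z + 4|·|z^2 - 4z + 16|.
Impose δ ≤ 2 so that |z| < 6; then |z^2 - 4z + 16| ≤ 76.
Hence |z^3 + 64| ≤ 76|z + 4|, which is < ε once |z + 4| < ε/76.
Take δ = min(2, ε/76). If 0 < |z + 4| < δ then both bounds hold and |z^3 + 64| ≤ 76|z + 4| < 76·(ε/76) = ε.

δ = min(2, ε/76)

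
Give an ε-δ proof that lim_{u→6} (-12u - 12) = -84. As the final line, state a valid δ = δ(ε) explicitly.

δ = ε/12

Let ε > 0 be given. We need δ > 0 so that 0 < |u − 6| < δ implies |(-12u - 12) + 84| < ε.
|(-12u - 12) + 84| = |-12u + 72| = 12|u − 6|.
Thus it suffices that |u − 6| < ε/12.
Choosing δ = ε/12 gives |(-12u - 12) + 84| = 12|u − 6| < ε whenever |u − 6| < δ.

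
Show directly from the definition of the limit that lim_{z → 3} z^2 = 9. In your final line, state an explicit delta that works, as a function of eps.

delta = min(1, eps/7)

Let eps > 0. We seek delta > 0 with 0 < |z − 3| < delta ⇒ |z^2 − 9| < eps.
Factor: z^2 − 9 = (z − 3)(z + 3), so |z^2 − 9| = |z − 3|·|z + 3|.
Impose delta ≤ 1 so that |z| < 4; then |z + 3| ≤ 7.
Hence |z^2 − 9| ≤ 7|z − 3|, which is < eps once |z − 3| < eps/7.
Take delta = min(1, eps/7). If 0 < |z − 3| < delta then both bounds hold and |z^2 − 9| ≤ 7|z − 3| < 7·(eps/7) = eps.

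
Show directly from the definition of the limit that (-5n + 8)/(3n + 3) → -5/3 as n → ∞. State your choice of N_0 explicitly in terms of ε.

Let ε > 0 be given. For n ≥ 1, |(-5n + 8)/(3n + 3) + 5/3| = |39|/(3(3n + 3)) = 39/(3(3n + 3)).
Since 3n + 3 ≥ 3n for n ≥ 1, this is ≤ 39/(3·3n) = (13/3)/n.
So |(-5n + 8)/(3n + 3) + 5/3| < ε whenever n > (13/3)/ε.
Take N_0 = (13/3)/ε. If n > N_0 then |(-5n + 8)/(3n + 3) + 5/3| ≤ (13/3)/n < ε.

N_0 = (13/3)/ε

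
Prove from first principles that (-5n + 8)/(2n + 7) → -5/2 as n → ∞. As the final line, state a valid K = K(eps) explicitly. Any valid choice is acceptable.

Let eps > 0 be given. For n ≥ 1, |(-5n + 8)/(2n + 7) + 5/2| = |51|/(2(2n + 7)) = 51/(2(2n + 7)).
Since 2n + 7 ≥ 2n for n ≥ 1, this is ≤ 51/(2·2n) = (51/4)/n.
So |(-5n + 8)/(2n + 7) + 5/2| < eps whenever n > (51/4)/eps.
Take K = (51/4)/eps. If n > K then |(-5n + 8)/(2n + 7) + 5/2| ≤ (51/4)/n < eps.

K = (51/4)/eps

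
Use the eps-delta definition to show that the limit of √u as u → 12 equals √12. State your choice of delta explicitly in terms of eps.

Let eps > 0. We want delta > 0 such that 0 < |u − 12| < delta implies |√u − √12| < eps.
Multiplying by the conjugate, |√u − √12| = |u − 12|/(√u + √12).
Restrict delta ≤ 12 so that |u − 12| < 12 forces u > 0, and then √u + √12 > √12.
Hence |√u − √12| < |u − 12|/√12, which is < eps once |u − 12| < √12·eps.
Take delta = min(12, √12·eps). If 0 < |u − 12| < delta then u > 0 and |√u − √12| < |u − 12|/√12 < eps.

delta = min(12, √12·eps)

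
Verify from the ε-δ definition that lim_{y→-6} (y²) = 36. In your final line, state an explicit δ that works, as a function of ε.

Fix ε > 0. We seek δ > 0 with 0 < |y + 6| < δ ⇒ |y² − 36| < ε.
Factor: y² − 36 = (y + 6)(y - 6), so |y² − 36| = |y + 6|·|y - 6|.
Impose δ ≤ 2 so that |y| < 8; then |y - 6| ≤ 14.
Hence |y² − 36| ≤ 14|y + 6|, which is < ε once |y + 6| < ε/14.
Take δ = min(2, ε/14). If 0 < |y + 6| < δ then both bounds hold and |y² − 36| ≤ 14|y + 6| < 14·(ε/14) = ε.

δ = min(2, ε/14)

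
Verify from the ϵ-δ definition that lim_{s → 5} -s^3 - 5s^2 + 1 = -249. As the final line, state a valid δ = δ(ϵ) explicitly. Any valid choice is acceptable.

δ = min(1, ϵ/146)

Suppose ϵ > 0. We want δ > 0 such that 0 < |s − 5| < δ implies |(-s^3 - 5s^2 + 1) + 249| < ϵ.
(-s^3 - 5s^2 + 1) + 249 = -s^3 - 5s^2 + 250 = (s − 5)(-s^2 - 10s - 50).
So |(-s^3 - 5s^2 + 1) + 249| = |s − 5|·|-s^2 - 10s - 50|.
Require δ ≤ 1. Then |s − 5| < 1 gives |s| < 6, and by the triangle inequality |-s^2 - 10s - 50| ≤ 6^2 + 10·6 + 50 = 146.
Hence |(-s^3 - 5s^2 + 1) + 249| ≤ 146|s − 5| < ϵ provided |s − 5| < ϵ/146.
Take δ = min(1, ϵ/146). Then 0 < |s − 5| < δ gives both |s − 5| < 1 and |s − 5| < ϵ/146, so |(-s^3 - 5s^2 + 1) + 249| < ϵ.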